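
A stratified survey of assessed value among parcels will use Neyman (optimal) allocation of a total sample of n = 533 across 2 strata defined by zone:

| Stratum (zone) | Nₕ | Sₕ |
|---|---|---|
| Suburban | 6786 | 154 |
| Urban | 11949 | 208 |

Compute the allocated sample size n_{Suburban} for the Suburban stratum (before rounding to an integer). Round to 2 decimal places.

157.77

Neyman allocation: nₕ = n·NₕSₕ / Σⱼ NⱼSⱼ.
Σ NⱼSⱼ = 6786·154 + 11949·208 = 3.530436 × 10^6.
n_{Suburban} = 533·6786·154 / (3.530436 × 10^6) = 157.77.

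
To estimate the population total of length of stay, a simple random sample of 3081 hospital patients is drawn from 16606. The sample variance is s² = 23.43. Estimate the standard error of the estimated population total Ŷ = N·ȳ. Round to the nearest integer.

1307

Var(Ŷ) = N²·Var(ȳ) = N²·(1 − n/N)·s²/n.
f = 3081/16606 = 0.18553535; Var(ȳ) = 0.81446465·23.43/3081 = 0.006193738.
Var(Ŷ) = 16606² · 0.006193738 = 1.7079805 × 10^6.
SE(Ŷ) = √(1.7079805 × 10^6) = 1307.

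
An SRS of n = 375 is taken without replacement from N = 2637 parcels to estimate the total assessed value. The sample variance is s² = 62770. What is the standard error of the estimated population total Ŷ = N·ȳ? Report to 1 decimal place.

31598.2

Var(Ŷ) = N²·Var(ȳ) = N²·(1 − n/N)·s²/n.
f = 375/2637 = 0.14220705; Var(ȳ) = 0.85779295·62770/375 = 143.5831.
Var(Ŷ) = 2637² · 143.5831 = 9.9844371 × 10^8.
SE(Ŷ) = √(9.9844371 × 10^8) = 31598.2.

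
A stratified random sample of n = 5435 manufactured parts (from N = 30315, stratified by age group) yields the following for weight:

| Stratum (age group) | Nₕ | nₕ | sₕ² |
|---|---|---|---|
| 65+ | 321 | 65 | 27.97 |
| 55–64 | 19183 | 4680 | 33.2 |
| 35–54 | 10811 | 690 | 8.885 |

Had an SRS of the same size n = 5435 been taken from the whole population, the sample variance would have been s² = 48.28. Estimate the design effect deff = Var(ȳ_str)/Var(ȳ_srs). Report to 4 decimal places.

0.5101

Var(ȳ_str) = Σ Wₕ²(1−fₕ)sₕ²/nₕ with Wₕ = Nₕ/30315:
  65+: (321/30315)²·(1−65/321)·27.97/65 = 3.8477687 × 10^-5
  55–64: (19183/30315)²·(1−4680/19183)·33.2/4680 = 0.0021475904
  35–54: (10811/30315)²·(1−690/10811)·8.885/690 = 0.0015331424
  → Var(ȳ_str) = 0.0037192105.
Var(ȳ_srs) = (1 − 5435/30315)·48.28/5435 = 0.0072905538.
deff = 0.0037192105 / 0.0072905538 = 0.5101.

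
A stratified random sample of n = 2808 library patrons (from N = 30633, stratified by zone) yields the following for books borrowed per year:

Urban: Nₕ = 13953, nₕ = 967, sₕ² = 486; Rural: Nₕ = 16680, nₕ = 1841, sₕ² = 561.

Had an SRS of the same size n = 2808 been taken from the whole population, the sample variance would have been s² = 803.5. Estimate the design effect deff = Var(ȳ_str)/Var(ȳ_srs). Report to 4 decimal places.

Var(ȳ_str) = Σ Wₕ²(1−fₕ)sₕ²/nₕ with Wₕ = Nₕ/30633:
  Urban: (13953/30633)²·(1−967/13953)·486/967 = 0.097045126
  Rural: (16680/30633)²·(1−1841/16680)·561/1841 = 0.080376796
  → Var(ȳ_str) = 0.17742192.
Var(ȳ_srs) = (1 − 2808/30633)·803.5/2808 = 0.25991684.
deff = 0.17742192 / 0.25991684 = 0.6826.

0.6826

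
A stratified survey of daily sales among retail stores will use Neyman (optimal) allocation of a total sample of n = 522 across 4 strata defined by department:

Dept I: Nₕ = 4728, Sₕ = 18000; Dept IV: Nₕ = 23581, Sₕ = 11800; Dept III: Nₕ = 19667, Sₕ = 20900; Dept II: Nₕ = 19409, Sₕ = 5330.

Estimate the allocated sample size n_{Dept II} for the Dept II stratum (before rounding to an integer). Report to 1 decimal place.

Neyman allocation: nₕ = n·NₕSₕ / Σⱼ NⱼSⱼ.
Σ NⱼSⱼ = 4728·18000 + 23581·11800 + 19667·20900 + 19409·5330 = 8.7785007 × 10^8.
n_{Dept II} = 522·19409·5330 / (8.7785007 × 10^8) = 61.5.

61.5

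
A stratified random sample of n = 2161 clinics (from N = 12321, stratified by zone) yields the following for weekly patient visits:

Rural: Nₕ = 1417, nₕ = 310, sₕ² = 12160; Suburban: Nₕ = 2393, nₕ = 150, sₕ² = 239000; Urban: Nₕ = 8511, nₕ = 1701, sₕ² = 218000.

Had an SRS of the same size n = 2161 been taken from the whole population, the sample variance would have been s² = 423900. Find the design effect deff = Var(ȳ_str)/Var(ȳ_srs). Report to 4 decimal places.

Var(ȳ_str) = Σ Wₕ²(1−fₕ)sₕ²/nₕ with Wₕ = Nₕ/12321:
  Rural: (1417/12321)²·(1−310/1417)·12160/310 = 0.40531944
  Suburban: (2393/12321)²·(1−150/2393)·239000/150 = 56.33609
  Urban: (8511/12321)²·(1−1701/8511)·218000/1701 = 48.931437
  → Var(ȳ_str) = 105.67285.
Var(ȳ_srs) = (1 − 2161/12321)·423900/2161 = 161.75451.
deff = 105.67285 / 161.75451 = 0.6533.

0.6533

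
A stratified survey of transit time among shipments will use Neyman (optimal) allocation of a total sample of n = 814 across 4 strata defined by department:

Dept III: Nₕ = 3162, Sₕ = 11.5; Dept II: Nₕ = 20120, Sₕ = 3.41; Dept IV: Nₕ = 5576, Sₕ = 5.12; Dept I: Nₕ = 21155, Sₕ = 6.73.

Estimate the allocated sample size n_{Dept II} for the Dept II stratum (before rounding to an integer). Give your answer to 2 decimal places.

202.42

Neyman allocation: nₕ = n·NₕSₕ / Σⱼ NⱼSⱼ.
Σ NⱼSⱼ = 3162·11.5 + 20120·3.41 + 5576·5.12 + 21155·6.73 = 275894.47.
n_{Dept II} = 814·20120·3.41 / 275894.47 = 202.42.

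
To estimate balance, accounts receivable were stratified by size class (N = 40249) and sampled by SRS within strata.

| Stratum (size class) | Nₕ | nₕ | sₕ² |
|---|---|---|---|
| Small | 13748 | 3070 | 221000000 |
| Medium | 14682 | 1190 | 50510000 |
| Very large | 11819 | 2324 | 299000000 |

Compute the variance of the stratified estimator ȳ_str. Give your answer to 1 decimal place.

20626.1

Var(ȳ_str) = Σₕ Wₕ²(1 − fₕ)sₕ²/nₕ with Wₕ = Nₕ/N, N = 40249.
Small: Wₕ = 0.34157370; term = 0.34157370²·(1 − 0.22330521)·221000000/3070 = 6523.3871.
Medium: Wₕ = 0.36477925; term = 0.36477925²·(1 − 0.08105163)·50510000/1190 = 5190.1722.
Very large: Wₕ = 0.29364705; term = 0.29364705²·(1 − 0.19663254)·299000000/2324 = 8912.5212.
Sum = 20626.081.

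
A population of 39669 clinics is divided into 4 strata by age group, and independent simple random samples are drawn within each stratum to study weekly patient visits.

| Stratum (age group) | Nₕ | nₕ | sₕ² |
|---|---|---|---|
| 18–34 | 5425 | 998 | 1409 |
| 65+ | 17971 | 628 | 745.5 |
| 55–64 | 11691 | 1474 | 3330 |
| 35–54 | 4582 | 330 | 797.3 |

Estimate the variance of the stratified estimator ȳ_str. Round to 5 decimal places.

0.45806

Var(ȳ_str) = Σₕ Wₕ²(1 − fₕ)sₕ²/nₕ with Wₕ = Nₕ/N, N = 39669.
18–34: Wₕ = 0.13675666; term = 0.13675666²·(1 − 0.18396313)·1409/998 = 0.02154702.
65+: Wₕ = 0.45302377; term = 0.45302377²·(1 − 0.03494519)·745.5/628 = 0.23511588.
55–64: Wₕ = 0.29471376; term = 0.29471376²·(1 − 0.12607989)·3330/1474 = 0.1714823.
35–54: Wₕ = 0.11550581; term = 0.11550581²·(1 − 0.07202095)·797.3/330 = 0.029912565.
Sum = 0.45805777.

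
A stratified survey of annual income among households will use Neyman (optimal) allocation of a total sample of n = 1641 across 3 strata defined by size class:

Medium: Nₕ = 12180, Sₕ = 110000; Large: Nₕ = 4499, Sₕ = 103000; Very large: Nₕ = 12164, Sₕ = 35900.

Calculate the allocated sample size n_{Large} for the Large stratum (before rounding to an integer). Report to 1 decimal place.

339.5

Neyman allocation: nₕ = n·NₕSₕ / Σⱼ NⱼSⱼ.
Σ NⱼSⱼ = 12180·110000 + 4499·103000 + 12164·35900 = 2.2398846 × 10^9.
n_{Large} = 1641·4499·103000 / (2.2398846 × 10^9) = 339.5.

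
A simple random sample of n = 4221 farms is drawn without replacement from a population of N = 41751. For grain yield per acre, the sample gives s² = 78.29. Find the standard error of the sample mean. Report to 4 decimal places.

0.1291

Under SRS without replacement, Var(ȳ) = (1 − f)·s²/n with f = n/N = 4221/41751 = 0.10109937.
Var(ȳ) = (1 − 0.10109937)·78.29/4221 = 0.89890063·0.018547738 = 0.016672573.
SE(ȳ) = √(0.016672573) = 0.1291.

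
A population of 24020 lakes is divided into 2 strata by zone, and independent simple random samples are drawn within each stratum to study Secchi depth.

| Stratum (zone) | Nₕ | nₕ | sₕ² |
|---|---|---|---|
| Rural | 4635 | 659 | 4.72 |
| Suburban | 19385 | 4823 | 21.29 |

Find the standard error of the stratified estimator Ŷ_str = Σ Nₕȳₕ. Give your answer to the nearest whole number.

Var(Ŷ_str) = Σₕ Nₕ²(1 − fₕ)sₕ²/nₕ.
Rural: 4635²·(1 − 659/4635)·4.72/659 = 131993.55.
Suburban: 19385²·(1 − 4823/19385)·21.29/4823 = 1.246078 × 10^6.
Sum = 1.3780716 × 10^6.
SE = √(1.3780716 × 10^6) = 1174.

1174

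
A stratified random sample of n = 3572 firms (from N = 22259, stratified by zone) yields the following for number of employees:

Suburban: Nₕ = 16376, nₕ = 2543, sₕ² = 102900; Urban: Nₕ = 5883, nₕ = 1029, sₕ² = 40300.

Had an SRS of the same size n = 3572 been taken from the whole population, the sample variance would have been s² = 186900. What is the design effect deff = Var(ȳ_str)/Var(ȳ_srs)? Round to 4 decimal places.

Var(ȳ_str) = Σ Wₕ²(1−fₕ)sₕ²/nₕ with Wₕ = Nₕ/22259:
  Suburban: (16376/22259)²·(1−2543/16376)·102900/2543 = 18.500434
  Urban: (5883/22259)²·(1−1029/5883)·40300/1029 = 2.2572361
  → Var(ȳ_str) = 20.75767.
Var(ȳ_srs) = (1 − 3572/22259)·186900/3572 = 43.927025.
deff = 20.75767 / 43.927025 = 0.4725.

0.4725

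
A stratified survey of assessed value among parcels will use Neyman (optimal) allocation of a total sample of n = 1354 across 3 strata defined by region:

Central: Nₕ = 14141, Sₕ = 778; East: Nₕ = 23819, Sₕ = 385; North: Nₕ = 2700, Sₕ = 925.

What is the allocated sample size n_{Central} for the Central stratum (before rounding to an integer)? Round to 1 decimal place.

Neyman allocation: nₕ = n·NₕSₕ / Σⱼ NⱼSⱼ.
Σ NⱼSⱼ = 14141·778 + 23819·385 + 2700·925 = 2.2669513 × 10^7.
n_{Central} = 1354·14141·778 / (2.2669513 × 10^7) = 657.1.

657.1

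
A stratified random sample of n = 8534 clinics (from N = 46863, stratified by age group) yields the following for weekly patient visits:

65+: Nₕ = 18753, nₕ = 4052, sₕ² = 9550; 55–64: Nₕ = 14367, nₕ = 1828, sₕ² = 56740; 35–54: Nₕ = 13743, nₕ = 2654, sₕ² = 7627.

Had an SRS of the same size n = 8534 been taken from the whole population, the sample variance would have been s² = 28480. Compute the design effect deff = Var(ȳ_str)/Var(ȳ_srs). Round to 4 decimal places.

1.1143

Var(ȳ_str) = Σ Wₕ²(1−fₕ)sₕ²/nₕ with Wₕ = Nₕ/46863:
  65+: (18753/46863)²·(1−4052/18753)·9550/4052 = 0.2958635
  55–64: (14367/46863)²·(1−1828/14367)·56740/1828 = 2.5461381
  35–54: (13743/46863)²·(1−2654/13743)·7627/2654 = 0.19941902
  → Var(ȳ_str) = 3.0414206.
Var(ȳ_srs) = (1 − 8534/46863)·28480/8534 = 2.7295104.
deff = 3.0414206 / 2.7295104 = 1.1143.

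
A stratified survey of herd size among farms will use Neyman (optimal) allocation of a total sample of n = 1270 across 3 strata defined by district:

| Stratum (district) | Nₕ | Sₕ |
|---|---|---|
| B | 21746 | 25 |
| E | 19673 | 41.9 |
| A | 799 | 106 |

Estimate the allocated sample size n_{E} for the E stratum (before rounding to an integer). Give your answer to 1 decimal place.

720.7

Neyman allocation: nₕ = n·NₕSₕ / Σⱼ NⱼSⱼ.
Σ NⱼSⱼ = 21746·25 + 19673·41.9 + 799·106 = 1.4526427 × 10^6.
n_{E} = 1270·19673·41.9 / (1.4526427 × 10^6) = 720.7.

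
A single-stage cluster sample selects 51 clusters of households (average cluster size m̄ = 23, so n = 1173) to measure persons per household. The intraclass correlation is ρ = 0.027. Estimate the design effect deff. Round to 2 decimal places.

deff = 1 + (23 − 1)·0.027 = 1 + 0.594 = 1.594.

1.59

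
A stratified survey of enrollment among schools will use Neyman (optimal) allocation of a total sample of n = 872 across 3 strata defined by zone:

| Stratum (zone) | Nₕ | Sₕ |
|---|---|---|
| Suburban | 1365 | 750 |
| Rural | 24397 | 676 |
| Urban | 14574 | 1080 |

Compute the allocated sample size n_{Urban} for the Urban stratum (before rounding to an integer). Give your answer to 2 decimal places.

412.71

Neyman allocation: nₕ = n·NₕSₕ / Σⱼ NⱼSⱼ.
Σ NⱼSⱼ = 1365·750 + 24397·676 + 14574·1080 = 3.3256042 × 10^7.
n_{Urban} = 872·14574·1080 / (3.3256042 × 10^7) = 412.71.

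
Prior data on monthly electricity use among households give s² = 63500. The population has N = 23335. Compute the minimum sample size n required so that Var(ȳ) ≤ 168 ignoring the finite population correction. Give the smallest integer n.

Without fpc, n₀ = s²/D = 63500/168 = 377.9762.
Rounding up, n = 378.

378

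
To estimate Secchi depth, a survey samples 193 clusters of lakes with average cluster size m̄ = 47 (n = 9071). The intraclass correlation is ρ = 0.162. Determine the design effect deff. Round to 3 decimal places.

deff = 1 + (47 − 1)·0.162 = 1 + 7.452 = 8.452.

8.452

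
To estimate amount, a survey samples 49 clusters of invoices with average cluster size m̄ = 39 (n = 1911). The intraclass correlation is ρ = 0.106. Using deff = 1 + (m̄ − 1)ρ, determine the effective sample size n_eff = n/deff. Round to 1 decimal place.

deff = 1 + (39 − 1)·0.106 = 1 + 4.028 = 5.028.
n_eff = 1911 / 5.028 = 380.1.

380.1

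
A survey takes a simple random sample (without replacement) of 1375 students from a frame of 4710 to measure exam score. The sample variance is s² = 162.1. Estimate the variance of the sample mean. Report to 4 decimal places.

0.0835

Under SRS without replacement, Var(ȳ) = (1 − f)·s²/n with f = n/N = 1375/4710 = 0.29193206.
Var(ȳ) = (1 − 0.29193206)·162.1/1375 = 0.70806794·0.11789091 = 0.083474773.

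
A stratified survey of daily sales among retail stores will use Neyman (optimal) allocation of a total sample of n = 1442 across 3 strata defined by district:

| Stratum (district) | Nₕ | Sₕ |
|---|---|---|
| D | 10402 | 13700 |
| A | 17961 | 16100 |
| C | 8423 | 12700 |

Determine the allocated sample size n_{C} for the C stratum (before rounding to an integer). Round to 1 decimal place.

Neyman allocation: nₕ = n·NₕSₕ / Σⱼ NⱼSⱼ.
Σ NⱼSⱼ = 10402·13700 + 17961·16100 + 8423·12700 = 5.386516 × 10^8.
n_{C} = 1442·8423·12700 / (5.386516 × 10^8) = 286.4.

286.4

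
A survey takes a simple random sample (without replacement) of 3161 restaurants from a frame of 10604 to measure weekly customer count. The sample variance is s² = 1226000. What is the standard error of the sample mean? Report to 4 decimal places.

Under SRS without replacement, Var(ȳ) = (1 − f)·s²/n with f = n/N = 3161/10604 = 0.29809506.
Var(ȳ) = (1 − 0.29809506)·1226000/3161 = 0.70190494·387.85195 = 272.2352.
SE(ȳ) = √(272.2352) = 16.4996.

16.4996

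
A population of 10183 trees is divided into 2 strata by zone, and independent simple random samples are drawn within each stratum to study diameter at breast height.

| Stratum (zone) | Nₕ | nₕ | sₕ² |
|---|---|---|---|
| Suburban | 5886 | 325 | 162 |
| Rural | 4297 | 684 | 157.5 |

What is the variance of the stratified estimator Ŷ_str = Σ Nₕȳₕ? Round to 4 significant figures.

Var(Ŷ_str) = Σₕ Nₕ²(1 − fₕ)sₕ²/nₕ.
Suburban: 5886²·(1 − 325/5886)·162/325 = 1.6315666 × 10^7.
Rural: 4297²·(1 − 684/4297)·157.5/684 = 3.5748496 × 10^6.
Sum = 1.9890516 × 10^7.

1.989 × 10^7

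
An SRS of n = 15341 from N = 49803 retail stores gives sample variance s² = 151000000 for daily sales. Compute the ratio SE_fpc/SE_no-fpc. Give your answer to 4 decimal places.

f = n/N = 15341/49803 = 0.30803365.
SE_no-fpc = √(s²/n) = 99.211414; SE_fpc = √((1−f)s²/n) = 82.528533.
Ratio = √(1−f) = 0.83184515.

0.8318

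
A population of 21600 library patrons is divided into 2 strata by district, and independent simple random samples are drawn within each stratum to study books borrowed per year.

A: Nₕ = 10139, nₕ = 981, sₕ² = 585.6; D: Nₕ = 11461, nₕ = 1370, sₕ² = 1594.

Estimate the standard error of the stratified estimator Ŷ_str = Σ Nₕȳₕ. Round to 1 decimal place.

13783.7

Var(Ŷ_str) = Σₕ Nₕ²(1 − fₕ)sₕ²/nₕ.
A: 10139²·(1 − 981/10139)·585.6/981 = 5.5427823 × 10^7.
D: 11461²·(1 − 1370/11461)·1594/1370 = 1.3456263 × 10^8.
Sum = 1.8999045 × 10^8.
SE = √(1.8999045 × 10^8) = 13783.7.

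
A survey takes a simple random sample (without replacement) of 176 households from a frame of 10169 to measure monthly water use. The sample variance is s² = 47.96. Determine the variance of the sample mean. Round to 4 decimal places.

Under SRS without replacement, Var(ȳ) = (1 − f)·s²/n with f = n/N = 176/10169 = 0.01730750.
Var(ȳ) = (1 − 0.01730750)·47.96/176 = 0.98269250·0.2725 = 0.26778371.

0.2678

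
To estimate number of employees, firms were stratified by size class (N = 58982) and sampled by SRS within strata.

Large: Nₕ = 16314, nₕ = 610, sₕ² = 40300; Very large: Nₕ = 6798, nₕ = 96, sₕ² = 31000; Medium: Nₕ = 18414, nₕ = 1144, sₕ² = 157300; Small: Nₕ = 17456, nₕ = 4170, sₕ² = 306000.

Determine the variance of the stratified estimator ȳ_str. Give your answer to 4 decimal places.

26.5554

Var(ȳ_str) = Σₕ Wₕ²(1 − fₕ)sₕ²/nₕ with Wₕ = Nₕ/N, N = 58982.
Large: Wₕ = 0.27659286; term = 0.27659286²·(1 − 0.03739120)·40300/610 = 4.8652702.
Very large: Wₕ = 0.11525550; term = 0.11525550²·(1 − 0.01412180)·31000/96 = 4.2289939.
Medium: Wₕ = 0.31219694; term = 0.31219694²·(1 − 0.06212664)·157300/1144 = 12.5691.
Small: Wₕ = 0.29595470; term = 0.29595470²·(1 − 0.23888634)·306000/4170 = 4.8919878.
Sum = 26.555352.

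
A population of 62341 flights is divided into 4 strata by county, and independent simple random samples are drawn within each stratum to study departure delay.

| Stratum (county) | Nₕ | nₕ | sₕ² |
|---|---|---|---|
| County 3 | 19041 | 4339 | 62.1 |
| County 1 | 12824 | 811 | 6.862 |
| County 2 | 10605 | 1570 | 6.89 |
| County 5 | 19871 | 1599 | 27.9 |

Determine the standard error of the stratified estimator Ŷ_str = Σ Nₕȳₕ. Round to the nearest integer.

3474

Var(Ŷ_str) = Σₕ Nₕ²(1 − fₕ)sₕ²/nₕ.
County 3: 19041²·(1 − 4339/19041)·62.1/4339 = 4.0065274 × 10^6.
County 1: 12824²·(1 − 811/12824)·6.862/811 = 1.3034814 × 10^6.
County 2: 10605²·(1 − 1570/10605)·6.89/1570 = 420492.64.
County 5: 19871²·(1 − 1599/19871)·27.9/1599 = 6.3352178 × 10^6.
Sum = 1.2065719 × 10^7.
SE = √(1.2065719 × 10^7) = 3474.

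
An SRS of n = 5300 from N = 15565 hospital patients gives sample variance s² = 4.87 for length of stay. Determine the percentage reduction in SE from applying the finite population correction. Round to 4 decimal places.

18.7909

f = n/N = 5300/15565 = 0.34050755.
SE_no-fpc = √(s²/n) = 0.030312834; SE_fpc = √((1−f)s²/n) = 0.024616792.
Ratio = √(1−f) = 0.81209141. Reduction = 100·(1 − 0.81209141) = 18.7909%.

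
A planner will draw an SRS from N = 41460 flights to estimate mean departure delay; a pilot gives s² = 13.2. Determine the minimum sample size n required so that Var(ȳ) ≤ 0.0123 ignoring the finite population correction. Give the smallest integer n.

Without fpc, n₀ = s²/D = 13.2/0.0123 = 1073.1707.
Rounding up, n = 1074.

1074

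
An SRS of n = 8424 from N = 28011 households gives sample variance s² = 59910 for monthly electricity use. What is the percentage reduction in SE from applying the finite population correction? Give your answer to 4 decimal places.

f = n/N = 8424/28011 = 0.30073900.
SE_no-fpc = √(s²/n) = 2.6668002; SE_fpc = √((1−f)s²/n) = 2.2300271.
Ratio = √(1−f) = 0.83621828. Reduction = 100·(1 − 0.83621828) = 16.3782%.

16.3782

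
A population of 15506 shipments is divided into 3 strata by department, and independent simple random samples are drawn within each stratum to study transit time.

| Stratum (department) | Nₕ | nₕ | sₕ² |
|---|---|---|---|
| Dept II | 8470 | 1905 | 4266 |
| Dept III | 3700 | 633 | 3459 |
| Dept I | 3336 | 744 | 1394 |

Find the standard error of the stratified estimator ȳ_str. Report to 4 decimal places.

Var(ȳ_str) = Σₕ Wₕ²(1 − fₕ)sₕ²/nₕ with Wₕ = Nₕ/N, N = 15506.
Dept II: Wₕ = 0.54624017; term = 0.54624017²·(1 − 0.22491145)·4266/1905 = 0.51789826.
Dept III: Wₕ = 0.23861731; term = 0.23861731²·(1 − 0.17108108)·3459/633 = 0.2579068.
Dept I: Wₕ = 0.21514253; term = 0.21514253²·(1 − 0.22302158)·1394/744 = 0.067383151.
Sum = 0.84318821.
SE = √(0.84318821) = 0.9183.

0.9183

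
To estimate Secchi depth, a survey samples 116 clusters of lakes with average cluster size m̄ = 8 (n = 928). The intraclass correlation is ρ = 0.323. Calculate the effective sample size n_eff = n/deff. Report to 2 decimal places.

deff = 1 + (8 − 1)·0.323 = 1 + 2.261 = 3.261.
n_eff = 928 / 3.261 = 284.58.

284.58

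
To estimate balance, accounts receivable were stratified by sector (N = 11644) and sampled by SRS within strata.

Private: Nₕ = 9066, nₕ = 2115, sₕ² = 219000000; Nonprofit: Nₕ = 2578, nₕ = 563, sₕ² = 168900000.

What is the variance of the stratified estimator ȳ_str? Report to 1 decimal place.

59621.5

Var(ȳ_str) = Σₕ Wₕ²(1 − fₕ)sₕ²/nₕ with Wₕ = Nₕ/N, N = 11644.
Private: Wₕ = 0.77859842; term = 0.77859842²·(1 − 0.23328921)·219000000/2115 = 48127.395.
Nonprofit: Wₕ = 0.22140158; term = 0.22140158²·(1 − 0.21838635)·168900000/563 = 11494.096.
Sum = 59621.491.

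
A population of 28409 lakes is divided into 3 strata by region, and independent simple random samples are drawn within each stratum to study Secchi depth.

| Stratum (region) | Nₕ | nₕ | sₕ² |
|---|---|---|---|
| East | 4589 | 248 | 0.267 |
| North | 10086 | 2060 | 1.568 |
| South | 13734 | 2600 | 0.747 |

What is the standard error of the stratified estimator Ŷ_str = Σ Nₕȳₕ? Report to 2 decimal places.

Var(Ŷ_str) = Σₕ Nₕ²(1 − fₕ)sₕ²/nₕ.
East: 4589²·(1 − 248/4589)·0.267/248 = 21447.043.
North: 10086²·(1 − 2060/10086)·1.568/2060 = 61616.49.
South: 13734²·(1 − 2600/13734)·0.747/2600 = 43933.471.
Sum = 126997.
SE = √(126997) = 356.37.

356.37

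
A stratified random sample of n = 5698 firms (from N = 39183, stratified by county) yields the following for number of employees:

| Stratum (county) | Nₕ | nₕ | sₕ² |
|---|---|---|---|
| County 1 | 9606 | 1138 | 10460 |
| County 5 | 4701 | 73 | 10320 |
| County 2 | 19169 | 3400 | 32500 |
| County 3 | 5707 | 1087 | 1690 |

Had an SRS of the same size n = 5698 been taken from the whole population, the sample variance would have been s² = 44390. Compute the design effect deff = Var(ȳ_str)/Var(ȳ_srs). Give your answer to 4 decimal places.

Var(ȳ_str) = Σ Wₕ²(1−fₕ)sₕ²/nₕ with Wₕ = Nₕ/39183:
  County 1: (9606/39183)²·(1−1138/9606)·10460/1138 = 0.48698713
  County 5: (4701/39183)²·(1−73/4701)·10320/73 = 2.0032958
  County 2: (19169/39183)²·(1−3400/19169)·32500/3400 = 1.88197
  County 3: (5707/39183)²·(1−1087/5707)·1690/1087 = 0.026700023
  → Var(ȳ_str) = 4.398953.
Var(ȳ_srs) = (1 − 5698/39183)·44390/5698 = 6.6575635.
deff = 4.398953 / 6.6575635 = 0.6607.

0.6607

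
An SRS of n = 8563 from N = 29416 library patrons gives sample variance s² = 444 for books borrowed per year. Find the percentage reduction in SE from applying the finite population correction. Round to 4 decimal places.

15.8038

f = n/N = 8563/29416 = 0.29110008.
SE_no-fpc = √(s²/n) = 0.22770812; SE_fpc = √((1−f)s²/n) = 0.19172157.
Ratio = √(1−f) = 0.84196195. Reduction = 100·(1 − 0.84196195) = 15.8038%.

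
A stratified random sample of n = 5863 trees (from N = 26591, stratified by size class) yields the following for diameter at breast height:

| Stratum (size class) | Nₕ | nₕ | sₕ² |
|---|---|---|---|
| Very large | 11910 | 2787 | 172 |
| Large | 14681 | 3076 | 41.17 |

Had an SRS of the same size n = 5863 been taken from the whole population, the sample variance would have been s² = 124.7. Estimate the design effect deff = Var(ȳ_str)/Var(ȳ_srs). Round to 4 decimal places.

Var(ȳ_str) = Σ Wₕ²(1−fₕ)sₕ²/nₕ with Wₕ = Nₕ/26591:
  Very large: (11910/26591)²·(1−2787/11910)·172/2787 = 0.0094835639
  Large: (14681/26591)²·(1−3076/14681)·41.17/3076 = 0.0032249722
  → Var(ȳ_str) = 0.012708536.
Var(ȳ_srs) = (1 − 5863/26591)·124.7/5863 = 0.016579418.
deff = 0.012708536 / 0.016579418 = 0.7665.

0.7665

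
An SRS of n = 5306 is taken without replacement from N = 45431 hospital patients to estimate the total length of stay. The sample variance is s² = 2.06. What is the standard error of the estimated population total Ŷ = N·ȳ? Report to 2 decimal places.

Var(Ŷ) = N²·Var(ȳ) = N²·(1 − n/N)·s²/n.
f = 5306/45431 = 0.11679250; Var(ȳ) = 0.88320750·2.06/5306 = 3.4289624 × 10^-4.
Var(Ŷ) = 45431² · (3.4289624 × 10^-4) = 707729.53.
SE(Ŷ) = √(707729.53) = 841.27.

841.27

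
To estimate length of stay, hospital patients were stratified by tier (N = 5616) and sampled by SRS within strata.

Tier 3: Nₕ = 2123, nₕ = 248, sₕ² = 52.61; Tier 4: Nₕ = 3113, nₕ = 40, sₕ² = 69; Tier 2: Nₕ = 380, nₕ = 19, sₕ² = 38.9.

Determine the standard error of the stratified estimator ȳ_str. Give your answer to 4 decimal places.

0.7476

Var(ȳ_str) = Σₕ Wₕ²(1 − fₕ)sₕ²/nₕ with Wₕ = Nₕ/N, N = 5616.
Tier 3: Wₕ = 0.37802707; term = 0.37802707²·(1 − 0.11681583)·52.61/248 = 0.026774027.
Tier 4: Wₕ = 0.55430912; term = 0.55430912²·(1 − 0.01284934)·69/40 = 0.52321066.
Tier 2: Wₕ = 0.06766382; term = 0.06766382²·(1 − 0.05000000)·38.9/19 = 0.0089049729.
Sum = 0.55888966.
SE = √(0.55888966) = 0.7476.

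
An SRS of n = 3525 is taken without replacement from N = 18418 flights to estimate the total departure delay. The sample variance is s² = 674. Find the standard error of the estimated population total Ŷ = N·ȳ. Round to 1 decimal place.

7242.1

Var(Ŷ) = N²·Var(ȳ) = N²·(1 − n/N)·s²/n.
f = 3525/18418 = 0.19138886; Var(ȳ) = 0.80861114·674/3525 = 0.15461104.
Var(Ŷ) = 18418² · 0.15461104 = 5.2447578 × 10^7.
SE(Ŷ) = √(5.2447578 × 10^7) = 7242.1.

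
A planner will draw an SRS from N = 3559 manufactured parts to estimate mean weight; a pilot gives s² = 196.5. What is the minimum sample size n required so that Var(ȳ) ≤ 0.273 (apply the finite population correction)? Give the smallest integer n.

599

Without fpc, n₀ = s²/D = 196.5/0.273 = 719.7802.
With fpc, (1 − n/N)·s²/n ≤ D requires n ≥ n₀/(1 + n₀/N) = 719.7802/(1 + 719.7802/3559) = 598.6981.
Rounding up, n = 599.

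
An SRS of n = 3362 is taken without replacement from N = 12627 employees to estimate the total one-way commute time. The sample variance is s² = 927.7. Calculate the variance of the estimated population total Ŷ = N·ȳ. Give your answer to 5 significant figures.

3.2282 × 10^7

Var(Ŷ) = N²·Var(ȳ) = N²·(1 − n/N)·s²/n.
f = 3362/12627 = 0.26625485; Var(ȳ) = 0.73374515·927.7/3362 = 0.20246739.
Var(Ŷ) = 12627² · 0.20246739 = 3.2281629 × 10^7.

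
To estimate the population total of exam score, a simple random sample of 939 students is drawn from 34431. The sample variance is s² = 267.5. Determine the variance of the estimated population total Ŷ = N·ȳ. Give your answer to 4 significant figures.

3.285 × 10^8

Var(Ŷ) = N²·Var(ȳ) = N²·(1 − n/N)·s²/n.
f = 939/34431 = 0.02727194; Var(ȳ) = 0.97272806·267.5/939 = 0.27710837.
Var(Ŷ) = 34431² · 0.27710837 = 3.2851024 × 10^8.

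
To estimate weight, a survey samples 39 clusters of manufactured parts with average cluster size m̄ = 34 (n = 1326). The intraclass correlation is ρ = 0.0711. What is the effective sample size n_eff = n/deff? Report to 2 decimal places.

deff = 1 + (34 − 1)·0.0711 = 1 + 2.3463 = 3.3463.
n_eff = 1326 / 3.3463 = 396.26.

396.26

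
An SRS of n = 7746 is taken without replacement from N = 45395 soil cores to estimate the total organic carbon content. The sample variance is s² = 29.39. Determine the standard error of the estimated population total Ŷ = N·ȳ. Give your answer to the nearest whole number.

Var(Ŷ) = N²·Var(ȳ) = N²·(1 − n/N)·s²/n.
f = 7746/45395 = 0.17063553; Var(ȳ) = 0.82936447·29.39/7746 = 0.0031467882.
Var(Ŷ) = 45395² · 0.0031467882 = 6.4846054 × 10^6.
SE(Ŷ) = √(6.4846054 × 10^6) = 2546.

2546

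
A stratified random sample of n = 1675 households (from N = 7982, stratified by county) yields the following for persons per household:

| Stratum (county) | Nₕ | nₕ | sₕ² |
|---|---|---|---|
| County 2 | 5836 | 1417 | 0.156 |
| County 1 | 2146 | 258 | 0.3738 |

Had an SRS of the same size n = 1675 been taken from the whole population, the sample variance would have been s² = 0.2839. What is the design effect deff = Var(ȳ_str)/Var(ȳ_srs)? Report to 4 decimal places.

Var(ȳ_str) = Σ Wₕ²(1−fₕ)sₕ²/nₕ with Wₕ = Nₕ/7982:
  County 2: (5836/7982)²·(1−1417/5836)·0.156/1417 = 4.4562607 × 10^-5
  County 1: (2146/7982)²·(1−258/2146)·0.3738/258 = 9.2135681 × 10^-5
  → Var(ȳ_str) = 1.3669829 × 10^-4.
Var(ȳ_srs) = (1 − 1675/7982)·0.2839/1675 = 1.3392501 × 10^-4.
deff = (1.3669829 × 10^-4) / (1.3392501 × 10^-4) = 1.0207.

1.0207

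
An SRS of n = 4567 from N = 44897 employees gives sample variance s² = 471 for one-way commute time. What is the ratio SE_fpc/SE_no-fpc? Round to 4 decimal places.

0.9478

f = n/N = 4567/44897 = 0.10172172.
SE_no-fpc = √(s²/n) = 0.3211404; SE_fpc = √((1−f)s²/n) = 0.30436899.
Ratio = √(1−f) = 0.94777544.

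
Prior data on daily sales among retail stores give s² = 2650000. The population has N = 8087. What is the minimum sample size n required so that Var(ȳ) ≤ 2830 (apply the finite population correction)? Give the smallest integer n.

840

Without fpc, n₀ = s²/D = 2650000/2830 = 936.3958.
With fpc, (1 − n/N)·s²/n ≤ D requires n ≥ n₀/(1 + n₀/N) = 936.3958/(1 + 936.3958/8087) = 839.2221.
Rounding up, n = 840.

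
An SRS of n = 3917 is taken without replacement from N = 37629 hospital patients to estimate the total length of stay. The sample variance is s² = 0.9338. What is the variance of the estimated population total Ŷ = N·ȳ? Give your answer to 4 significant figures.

302400

Var(Ŷ) = N²·Var(ȳ) = N²·(1 − n/N)·s²/n.
f = 3917/37629 = 0.10409525; Var(ȳ) = 0.89590475·0.9338/3917 = 2.1358077 × 10^-4.
Var(Ŷ) = 37629² · (2.1358077 × 10^-4) = 302417.91.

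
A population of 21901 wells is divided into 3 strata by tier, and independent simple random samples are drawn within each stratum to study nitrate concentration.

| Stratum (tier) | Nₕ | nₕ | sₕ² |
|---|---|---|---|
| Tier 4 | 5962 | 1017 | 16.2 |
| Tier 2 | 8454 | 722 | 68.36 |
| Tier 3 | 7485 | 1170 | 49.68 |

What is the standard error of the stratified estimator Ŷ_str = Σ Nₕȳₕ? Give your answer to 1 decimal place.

Var(Ŷ_str) = Σₕ Nₕ²(1 − fₕ)sₕ²/nₕ.
Tier 4: 5962²·(1 − 1017/5962)·16.2/1017 = 469626.21.
Tier 2: 8454²·(1 − 722/8454)·68.36/722 = 6.1889781 × 10^6.
Tier 3: 7485²·(1 − 1170/7485)·49.68/1170 = 2.0070624 × 10^6.
Sum = 8.6656667 × 10^6.
SE = √(8.6656667 × 10^6) = 2943.8.

2943.8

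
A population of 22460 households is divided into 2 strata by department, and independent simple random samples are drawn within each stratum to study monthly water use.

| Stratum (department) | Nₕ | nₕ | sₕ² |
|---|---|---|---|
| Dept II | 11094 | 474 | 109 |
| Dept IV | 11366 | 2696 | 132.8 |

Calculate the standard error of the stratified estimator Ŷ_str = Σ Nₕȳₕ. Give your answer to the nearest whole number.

Var(Ŷ_str) = Σₕ Nₕ²(1 − fₕ)sₕ²/nₕ.
Dept II: 11094²·(1 − 474/11094)·109/474 = 2.7093233 × 10^7.
Dept IV: 11366²·(1 − 2696/11366)·132.8/2696 = 4.8540577 × 10^6.
Sum = 3.1947291 × 10^7.
SE = √(3.1947291 × 10^7) = 5652.

5652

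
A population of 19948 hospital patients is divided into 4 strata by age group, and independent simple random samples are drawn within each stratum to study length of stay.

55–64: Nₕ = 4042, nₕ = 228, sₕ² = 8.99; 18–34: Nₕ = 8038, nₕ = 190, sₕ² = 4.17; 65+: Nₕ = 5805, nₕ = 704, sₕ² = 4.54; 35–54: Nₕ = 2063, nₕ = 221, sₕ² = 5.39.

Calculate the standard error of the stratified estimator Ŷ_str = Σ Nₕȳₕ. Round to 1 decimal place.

Var(Ŷ_str) = Σₕ Nₕ²(1 − fₕ)sₕ²/nₕ.
55–64: 4042²·(1 − 228/4042)·8.99/228 = 607857.59.
18–34: 8038²·(1 − 190/8038)·4.17/190 = 1.3844888 × 10^6.
65+: 5805²·(1 − 704/5805)·4.54/704 = 190959.27.
35–54: 2063²·(1 − 221/2063)·5.39/221 = 92679.855.
Sum = 2.2759855 × 10^6.
SE = √(2.2759855 × 10^6) = 1508.6.

1508.6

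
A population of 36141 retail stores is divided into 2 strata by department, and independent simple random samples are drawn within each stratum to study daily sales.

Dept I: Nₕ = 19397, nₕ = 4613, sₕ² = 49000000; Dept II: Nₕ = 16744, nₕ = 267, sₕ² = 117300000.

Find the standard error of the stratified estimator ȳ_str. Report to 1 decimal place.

308.4

Var(ȳ_str) = Σₕ Wₕ²(1 − fₕ)sₕ²/nₕ with Wₕ = Nₕ/N, N = 36141.
Dept I: Wₕ = 0.53670347; term = 0.53670347²·(1 − 0.23782028)·49000000/4613 = 2332.0551.
Dept II: Wₕ = 0.46329653; term = 0.46329653²·(1 − 0.01594601)·117300000/267 = 92794.829.
Sum = 95126.884.
SE = √(95126.884) = 308.4.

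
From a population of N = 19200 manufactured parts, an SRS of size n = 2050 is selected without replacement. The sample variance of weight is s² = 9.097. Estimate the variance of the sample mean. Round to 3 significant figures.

0.00396

Under SRS without replacement, Var(ȳ) = (1 − f)·s²/n with f = n/N = 2050/19200 = 0.10677083.
Var(ȳ) = (1 − 0.10677083)·9.097/2050 = 0.89322917·0.004437561 = 0.0039637589.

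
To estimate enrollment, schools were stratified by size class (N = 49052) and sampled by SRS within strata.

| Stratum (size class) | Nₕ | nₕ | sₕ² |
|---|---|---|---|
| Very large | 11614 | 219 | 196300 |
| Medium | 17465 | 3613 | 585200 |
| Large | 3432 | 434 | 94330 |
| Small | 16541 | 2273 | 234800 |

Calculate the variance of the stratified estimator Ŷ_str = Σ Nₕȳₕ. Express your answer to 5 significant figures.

1.8442 × 10^11

Var(Ŷ_str) = Σₕ Nₕ²(1 − fₕ)sₕ²/nₕ.
Very large: 11614²·(1 − 219/11614)·196300/219 = 1.1862394 × 10^11.
Medium: 17465²·(1 − 3613/17465)·585200/3613 = 3.9184781 × 10^10.
Large: 3432²·(1 − 434/3432)·94330/434 = 2.2363461 × 10^9.
Small: 16541²·(1 − 2273/16541)·234800/2273 = 2.4379428 × 10^10.
Sum = 1.844245 × 10^11.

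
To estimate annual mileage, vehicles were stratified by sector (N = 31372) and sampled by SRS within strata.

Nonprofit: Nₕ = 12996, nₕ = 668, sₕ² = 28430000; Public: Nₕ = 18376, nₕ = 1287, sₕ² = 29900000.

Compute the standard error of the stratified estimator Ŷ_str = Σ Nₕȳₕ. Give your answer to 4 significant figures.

Var(Ŷ_str) = Σₕ Nₕ²(1 − fₕ)sₕ²/nₕ.
Nonprofit: 12996²·(1 − 668/12996)·28430000/668 = 6.8187179 × 10^12.
Public: 18376²·(1 − 1287/18376)·29900000/1287 = 7.2955875 × 10^12.
Sum = 1.4114305 × 10^13.
SE = √(1.4114305 × 10^13) = 3.757 × 10^6.

3.757 × 10^6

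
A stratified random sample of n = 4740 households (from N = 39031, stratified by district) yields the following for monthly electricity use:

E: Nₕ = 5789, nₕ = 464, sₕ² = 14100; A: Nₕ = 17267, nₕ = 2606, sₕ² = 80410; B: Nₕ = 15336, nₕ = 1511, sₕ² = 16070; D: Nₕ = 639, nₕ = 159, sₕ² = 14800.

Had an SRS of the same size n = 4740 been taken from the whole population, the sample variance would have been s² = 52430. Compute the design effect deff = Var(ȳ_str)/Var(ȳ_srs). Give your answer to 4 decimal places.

Var(ȳ_str) = Σ Wₕ²(1−fₕ)sₕ²/nₕ with Wₕ = Nₕ/39031:
  E: (5789/39031)²·(1−464/5789)·14100/464 = 0.61490063
  A: (17267/39031)²·(1−2606/17267)·80410/2606 = 5.127395
  B: (15336/39031)²·(1−1511/15336)·16070/1511 = 1.4801622
  D: (639/39031)²·(1−159/639)·14800/159 = 0.018740766
  → Var(ȳ_str) = 7.2411986.
Var(ȳ_srs) = (1 − 4740/39031)·52430/4740 = 9.7178902.
deff = 7.2411986 / 9.7178902 = 0.7451.

0.7451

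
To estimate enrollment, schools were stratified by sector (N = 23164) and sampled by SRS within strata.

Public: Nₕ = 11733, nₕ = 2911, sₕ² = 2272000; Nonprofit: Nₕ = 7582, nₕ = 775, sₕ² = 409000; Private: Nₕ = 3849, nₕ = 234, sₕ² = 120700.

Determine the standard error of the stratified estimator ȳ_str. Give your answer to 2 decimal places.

Var(ȳ_str) = Σₕ Wₕ²(1 − fₕ)sₕ²/nₕ with Wₕ = Nₕ/N, N = 23164.
Public: Wₕ = 0.50651874; term = 0.50651874²·(1 − 0.24810364)·2272000/2911 = 150.56192.
Nonprofit: Wₕ = 0.32731825; term = 0.32731825²·(1 − 0.10221577)·409000/775 = 50.761451.
Private: Wₕ = 0.16616301; term = 0.16616301²·(1 − 0.06079501)·120700/234 = 13.375823.
Sum = 214.69919.
SE = √(214.69919) = 14.65.

14.65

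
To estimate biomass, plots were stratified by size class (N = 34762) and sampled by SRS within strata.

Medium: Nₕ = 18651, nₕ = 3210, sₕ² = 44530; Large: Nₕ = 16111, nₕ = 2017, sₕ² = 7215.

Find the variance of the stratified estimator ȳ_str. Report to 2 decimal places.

3.98

Var(ȳ_str) = Σₕ Wₕ²(1 − fₕ)sₕ²/nₕ with Wₕ = Nₕ/N, N = 34762.
Medium: Wₕ = 0.53653415; term = 0.53653415²·(1 − 0.17210873)·44530/3210 = 3.3060978.
Large: Wₕ = 0.46346585; term = 0.46346585²·(1 − 0.12519397)·7215/2017 = 0.67216778.
Sum = 3.9782656.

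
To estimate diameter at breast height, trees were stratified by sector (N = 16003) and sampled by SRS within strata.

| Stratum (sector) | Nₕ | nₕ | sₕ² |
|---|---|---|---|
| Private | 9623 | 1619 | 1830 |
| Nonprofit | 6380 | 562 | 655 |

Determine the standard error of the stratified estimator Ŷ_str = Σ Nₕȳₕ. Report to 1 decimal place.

Var(Ŷ_str) = Σₕ Nₕ²(1 − fₕ)sₕ²/nₕ.
Private: 9623²·(1 − 1619/9623)·1830/1619 = 8.706063 × 10^7.
Nonprofit: 6380²·(1 − 562/6380)·655/562 = 4.3261281 × 10^7.
Sum = 1.3032191 × 10^8.
SE = √(1.3032191 × 10^8) = 11415.9.

11415.9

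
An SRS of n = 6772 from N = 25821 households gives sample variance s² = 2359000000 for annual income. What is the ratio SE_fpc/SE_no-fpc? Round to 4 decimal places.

0.8589

f = n/N = 6772/25821 = 0.26226715.
SE_no-fpc = √(s²/n) = 590.20855; SE_fpc = √((1−f)s²/n) = 506.93825.
Ratio = √(1−f) = 0.85891376.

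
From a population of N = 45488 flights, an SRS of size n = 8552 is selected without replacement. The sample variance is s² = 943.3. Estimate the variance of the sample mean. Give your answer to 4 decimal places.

0.0896

Under SRS without replacement, Var(ȳ) = (1 − f)·s²/n with f = n/N = 8552/45488 = 0.18800563.
Var(ȳ) = (1 − 0.18800563)·943.3/8552 = 0.81199437·0.11030168 = 0.089564346.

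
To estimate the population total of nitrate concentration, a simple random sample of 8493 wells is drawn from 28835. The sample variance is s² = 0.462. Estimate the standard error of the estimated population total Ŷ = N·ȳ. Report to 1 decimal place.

Var(Ŷ) = N²·Var(ȳ) = N²·(1 − n/N)·s²/n.
f = 8493/28835 = 0.29453789; Var(ȳ) = 0.70546211·0.462/8493 = 3.8375544 × 10^-5.
Var(Ŷ) = 28835² · (3.8375544 × 10^-5) = 31907.623.
SE(Ŷ) = √(31907.623) = 178.6.

178.6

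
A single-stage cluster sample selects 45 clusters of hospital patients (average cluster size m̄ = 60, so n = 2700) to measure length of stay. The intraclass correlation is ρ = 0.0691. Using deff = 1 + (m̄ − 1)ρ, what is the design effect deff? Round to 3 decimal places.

5.077

deff = 1 + (60 − 1)·0.0691 = 1 + 4.0769 = 5.0769.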